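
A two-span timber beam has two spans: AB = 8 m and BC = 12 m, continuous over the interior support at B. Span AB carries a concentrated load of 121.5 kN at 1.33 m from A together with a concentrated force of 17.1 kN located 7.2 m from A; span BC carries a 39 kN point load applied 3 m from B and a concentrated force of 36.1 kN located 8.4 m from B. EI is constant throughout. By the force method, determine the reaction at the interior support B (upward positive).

Insert a hinge at B; M_B is the redundant, and each span becomes simply supported.
Rotations at B on the released spans (each span's end-slope, ×1/EI):
  span AB: point load 121.5 at a = 1.33: Pab(L + a)/(6LEI) = 209.5/EI
  span AB: point load 17.1 at a = 7.2: Pab(L + a)/(6LEI) = 31.19/EI
  span BC: point load 39 at a = 3: Pab(L + b)/(6LEI) = 307.1/EI
  span BC: point load 36.1 at a = 8.4: Pab(L + b)/(6LEI) = 236.5/EI
  relative rotation θ_0 = (240.7 + 543.7)/EI = 784.3/EI
A unit hogging moment at B produces rotation L₁/(3EI) + L₂/(3EI) = 6.667/EI.
Slope continuity at B: θ_0 = M_B·6.667/EI, so M_B = 784.3/6.667 = 117.7 kN·m (hogging).
Span AB, ΣM about A with M_B applied at B: R_B^{AB}·8 = 284.7 + 117.7, so R_B^{AB} = 50.3 kN and R_A = 138.6 − 50.3 = 88.3 kN.
Span BC, ΣM about C: R_B^{BC}·12 = 481 + 117.7, so R_B^{BC} = 49.88 kN and R_C = 75.1 − 49.88 = 25.22 kN.
R_B = 50.3 + 49.88 = 100.2 kN.

R_B = 100.2 kN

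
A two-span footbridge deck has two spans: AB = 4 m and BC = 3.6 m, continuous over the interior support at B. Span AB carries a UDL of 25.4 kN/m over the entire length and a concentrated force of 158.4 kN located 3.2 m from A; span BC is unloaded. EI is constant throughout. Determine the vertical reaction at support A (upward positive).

Take M_B as the redundant. Released structure: two simple spans AB and BC with a hinge at B.
Rotations at B on the released spans (each span's end-slope, ×1/EI):
  span AB: UDL 25.4: wL³/(24EI) = 67.73/EI
  span AB: point load 158.4 at a = 3.2: Pab(L + a)/(6LEI) = 121.7/EI
  relative rotation θ_0 = (189.4 + 0)/EI = 189.4/EI
A unit hogging moment at B produces rotation L₁/(3EI) + L₂/(3EI) = 2.533/EI.
Compatibility: M_B·(L₁+L₂)/(3EI) = θ_0, giving M_B = 74.76 kN·m (hogging).
Span AB, ΣM about A with M_B applied at B: R_B^{AB}·4 = 710.1 + 74.76, so R_B^{AB} = 196.2 kN and R_A = 260 − 196.2 = 63.79 kN.

R_A = 63.79 kN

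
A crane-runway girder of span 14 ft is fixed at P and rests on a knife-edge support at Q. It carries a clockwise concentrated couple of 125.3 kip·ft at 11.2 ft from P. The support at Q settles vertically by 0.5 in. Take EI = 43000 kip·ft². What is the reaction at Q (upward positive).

R_Q = 10.93 kip

Remove the prop at Q; the released (primary) structure is a cantilever built in at P.
Free-end deflection of the primary structure under the applied loading (downward +):
  clockwise couple 125.3 at a = 11.2: M₀a(2L − a)/(2EI) = 11788/EI
Tip deflection under a unit load at Q: L³/(3EI) = 914.7/EI.
With EI = 43000 kip·ft²: δ_0 = 0.27414 ft and δ_{QQ} = 0.021271 ft/kip.
Compatibility — the beam at Q must follow the support down by 0.04167 ft: δ_0 − R_Q·δ_{QQ} = 0.04167, so R_Q = (0.27414 − 0.04167)/0.021271 = 10.93 kip.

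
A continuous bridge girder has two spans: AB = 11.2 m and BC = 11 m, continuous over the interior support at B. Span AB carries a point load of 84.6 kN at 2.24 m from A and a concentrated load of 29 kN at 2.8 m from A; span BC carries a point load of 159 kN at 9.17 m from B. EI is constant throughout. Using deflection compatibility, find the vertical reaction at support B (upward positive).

Release continuity at B by inserting a hinge; the redundant is the internal moment M_B. The primary structure is two simply-supported spans AB and BC.
Discontinuity in slope at B on the released structure — sum the simple-span end rotations:
  span AB: point load 84.6 at a = 2.24: Pab(L + a)/(6LEI) = 339.6/EI
  span AB: point load 29 at a = 2.8: Pab(L + a)/(6LEI) = 142.1/EI
  span BC: point load 159 at a = 9.17: Pab(L + b)/(6LEI) = 518.7/EI
  relative rotation θ_0 = (481.7 + 518.7)/EI = 1000/EI
A unit hogging moment at B produces rotation L₁/(3EI) + L₂/(3EI) = 7.4/EI.
Slope continuity at B: θ_0 = M_B·7.4/EI, so M_B = 1000/7.4 = 135.2 kN·m (hogging).
Span AB, ΣM about A with M_B applied at B: R_B^{AB}·11.2 = 270.7 + 135.2, so R_B^{AB} = 36.24 kN and R_A = 113.6 − 36.24 = 77.36 kN.
Span BC, ΣM about C: R_B^{BC}·11 = 291 + 135.2, so R_B^{BC} = 38.74 kN and R_C = 159 − 38.74 = 120.3 kN.
R_B = 36.24 + 38.74 = 74.98 kN.

R_B = 74.98 kN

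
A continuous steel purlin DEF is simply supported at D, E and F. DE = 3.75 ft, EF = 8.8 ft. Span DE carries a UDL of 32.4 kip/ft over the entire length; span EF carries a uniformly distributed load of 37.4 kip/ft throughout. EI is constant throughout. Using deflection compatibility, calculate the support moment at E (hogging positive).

Take M_E as the redundant. Released structure: two simple spans DE and EF with a hinge at E.
Rotations at E on the released spans (each span's end-slope, ×1/EI):
  span DE: UDL 32.4: wL³/(24EI) = 71.19/EI
  span EF: UDL 37.4: wL³/(24EI) = 1062/EI
  relative rotation θ_0 = (71.19 + 1062)/EI = 1133/EI
A unit hogging moment at E produces rotation L₁/(3EI) + L₂/(3EI) = 4.183/EI.
Slope continuity at E: θ_0 = M_E·4.183/EI, so M_E = 1133/4.183 = 270.9 kip·ft (hogging).

M_E = 270.9 kip·ft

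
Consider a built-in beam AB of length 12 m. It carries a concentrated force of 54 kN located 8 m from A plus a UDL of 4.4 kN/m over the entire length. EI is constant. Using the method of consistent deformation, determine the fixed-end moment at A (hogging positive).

Release both end moments; the primary structure is a simply-supported span AB with redundants M_A and M_B.
On the primary (simply-supported) span, the end slopes from the loading are:
  at A: point load 54 at a = 8: Pab(L + b)/(6LEI) = 384/EI
  at B: point load 54 at a = 8: Pab(L + a)/(6LEI) = 480/EI
  at A: UDL 4.4: wL³/(24EI) = 316.8/EI
  at B: UDL 4.4: wL³/(24EI) = 316.8/EI
  θ_A0 = 700.8/EI,  θ_B0 = 796.8/EI
Flexibility coefficients: a unit moment at one end gives L/(3EI) there and L/(6EI) at the far end, so f₁₁ = f₂₂ = 4/EI and f₁₂ = f₂₁ = 2/EI.
Compatibility — zero rotation at each built-in end:
  4 M_A + 2 M_B = 700.8
  2 M_A + 4 M_B = 796.8
Solving the pair gives M_A = 100.8 kN·m and M_B = 148.8 kN·m (hogging).

M_A = 100.8 kN·m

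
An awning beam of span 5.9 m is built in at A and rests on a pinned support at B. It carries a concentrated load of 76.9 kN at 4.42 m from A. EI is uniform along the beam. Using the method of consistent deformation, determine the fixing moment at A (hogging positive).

Release the roller at B. Primary structure: cantilever fixed at A.
Deflection at B on the released cantilever, summing each load's contribution:
  point load 76.9 at a = 4.42: Pa²(3L − a)/(6EI) = 3325/EI
Tip deflection under a unit load at B: L³/(3EI) = 68.46/EI.
Compatibility at B: δ_0 − R_B·δ_{BB} = 0, so R_B = 3325/68.46 = 48.57 kN.
Moment equilibrium about A: M_A = Σ(load moments about A) − R_B·L = 339.9 − 48.57×5.9 = 53.33 kN·m.

M_A = 53.33 kN·m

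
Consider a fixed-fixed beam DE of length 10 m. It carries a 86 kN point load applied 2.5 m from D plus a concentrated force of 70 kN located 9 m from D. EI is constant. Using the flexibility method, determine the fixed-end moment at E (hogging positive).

Take the two fixed-end moments M_D, M_E as redundants; the released structure is the simple span DE.
Simple-span end rotations at D and E under the given loads:
  at D: point load 86 at a = 2.5: Pab(L + b)/(6LEI) = 470.3/EI
  at E: point load 86 at a = 2.5: Pab(L + a)/(6LEI) = 335.9/EI
  at D: point load 70 at a = 9: Pab(L + b)/(6LEI) = 115.5/EI
  at E: point load 70 at a = 9: Pab(L + a)/(6LEI) = 199.5/EI
  θ_D0 = 585.8/EI,  θ_E0 = 535.4/EI
Flexibility coefficients: a unit moment at one end gives L/(3EI) there and L/(6EI) at the far end, so f₁₁ = f₂₂ = 3.333/EI and f₁₂ = f₂₁ = 1.667/EI.
Compatibility — zero rotation at each built-in end:
  3.333 M_D + 1.667 M_E = 585.8
  1.667 M_D + 3.333 M_E = 535.4
Solving the pair gives M_D = 127.2 kN·m and M_E = 97.01 kN·m (hogging).

M_E = 97.01 kN·m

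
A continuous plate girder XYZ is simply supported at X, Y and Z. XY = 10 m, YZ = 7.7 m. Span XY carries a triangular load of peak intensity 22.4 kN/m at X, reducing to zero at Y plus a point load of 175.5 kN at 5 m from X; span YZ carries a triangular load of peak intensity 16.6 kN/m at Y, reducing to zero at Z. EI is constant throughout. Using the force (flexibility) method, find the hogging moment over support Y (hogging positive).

M_Y = 288.3 kN·m

Insert a hinge at Y; M_Y is the redundant, and each span becomes simply supported.
End slopes at the hinge Y, treating each span as simply supported:
  span XY: triangular load, peak 22.4: 7w₀L³/(360EI) = 435.6/EI
  span XY: point load 175.5 at a = 5: Pab(L + a)/(6LEI) = 1097/EI
  span YZ: triangular load, peak 16.6: w₀L³/(45EI) = 168.4/EI
  relative rotation θ_0 = (1532 + 168.4)/EI = 1701/EI
A unit hogging moment at Y produces rotation L₁/(3EI) + L₂/(3EI) = 5.9/EI.
Compatibility: M_Y·(L₁+L₂)/(3EI) = θ_0, giving M_Y = 288.3 kN·m (hogging).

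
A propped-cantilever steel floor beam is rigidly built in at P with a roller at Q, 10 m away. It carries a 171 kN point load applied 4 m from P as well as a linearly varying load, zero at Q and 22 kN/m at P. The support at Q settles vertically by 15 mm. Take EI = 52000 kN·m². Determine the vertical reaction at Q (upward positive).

Take the reaction at Q as the redundant and release it; the primary structure is a cantilever fixed at P.
Downward deflection at the released point Q due to the loads:
  point load 171 at a = 4: Pa²(3L − a)/(6EI) = 11856/EI
  triangular load, peak 22 at the fixed end: w₀L⁴/(30EI) = 7333/EI
  δ_0 = 19189/EI
Flexibility coefficient — unit upward force at Q: δ_{QQ} = L³/(3EI) = 333.3/EI.
With EI = 52000 kN·m²: δ_0 = 0.36903 m and δ_{QQ} = 0.00641 m/kN.
Compatibility — the beam at Q must follow the support down by 0.015 m: δ_0 − R_Q·δ_{QQ} = 0.015, so R_Q = (0.36903 − 0.015)/0.00641 = 55.23 kN.

R_Q = 55.23 kN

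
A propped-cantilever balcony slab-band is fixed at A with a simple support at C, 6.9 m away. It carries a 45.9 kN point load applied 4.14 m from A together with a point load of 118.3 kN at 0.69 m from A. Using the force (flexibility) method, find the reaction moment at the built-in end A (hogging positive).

Remove the prop at C; the released (primary) structure is a cantilever built in at A.
Deflection at C on the released cantilever, summing each load's contribution:
  point load 45.9 at a = 4.14: Pa²(3L − a)/(6EI) = 2171/EI
  point load 118.3 at a = 0.69: Pa²(3L − a)/(6EI) = 187.8/EI
  δ_0 = 2359/EI
Flexibility coefficient — unit upward force at C: δ_{CC} = L³/(3EI) = 109.5/EI.
The prop prevents deflection at C: R_C = δ_0/δ_{CC} = 2359/109.5 = 21.54 kN.
Moment equilibrium about A: M_A = Σ(load moments about A) − R_C·L = 271.7 − 21.54×6.9 = 123 kN·m.

M_A = 123 kN·m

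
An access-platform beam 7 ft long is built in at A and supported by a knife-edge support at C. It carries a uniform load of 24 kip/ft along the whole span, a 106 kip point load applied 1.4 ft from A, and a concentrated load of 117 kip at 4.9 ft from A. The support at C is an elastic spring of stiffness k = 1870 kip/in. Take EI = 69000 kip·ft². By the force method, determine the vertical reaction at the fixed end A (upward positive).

R_A = 259.7 kip

Take the reaction at C as the redundant and release it; the primary structure is a cantilever fixed at A.
Deflection at C on the released cantilever, summing each load's contribution:
  UDL 24: wL⁴/(8EI) = 7203/EI
  point load 106 at a = 1.4: Pa²(3L − a)/(6EI) = 678.7/EI
  point load 117 at a = 4.9: Pa²(3L − a)/(6EI) = 7538/EI
  δ_0 = 15420/EI
Tip deflection under a unit load at C: L³/(3EI) = 114.3/EI.
With EI = 69000 kip·ft²: δ_0 = 0.22347 ft and δ_{CC} = 0.001657 ft/kip.
Compatibility — the spring shortens by R_C/k under the reaction it provides: δ_0 − R_C·δ_{CC} = R_C/k. With 1/k = 1/(1870×12) ft/kip = 0.000045 ft/kip, R_C = δ_0 / (δ_{CC} + 1/k) = 0.22347 / (0.001657 + 0.000045) = 131.3 kip.
Vertical equilibrium: R_A = ΣP − R_C = 391 − 131.3 = 259.7 kip.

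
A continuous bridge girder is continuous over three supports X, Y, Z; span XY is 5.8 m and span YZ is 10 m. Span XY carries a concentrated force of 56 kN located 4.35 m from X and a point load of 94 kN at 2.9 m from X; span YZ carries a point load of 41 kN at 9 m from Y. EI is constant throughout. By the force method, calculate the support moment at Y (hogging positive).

M_Y = 69.93 kN·m

Take M_Y as the redundant. Released structure: two simple spans XY and YZ with a hinge at Y.
Discontinuity in slope at Y on the released structure — sum the simple-span end rotations:
  span XY: point load 56 at a = 4.35: Pab(L + a)/(6LEI) = 103/EI
  span XY: point load 94 at a = 2.9: Pab(L + a)/(6LEI) = 197.6/EI
  span YZ: point load 41 at a = 9: Pab(L + b)/(6LEI) = 67.65/EI
  relative rotation θ_0 = (300.7 + 67.65)/EI = 368.3/EI
A unit hogging moment at Y produces rotation L₁/(3EI) + L₂/(3EI) = 5.267/EI.
Slope continuity at Y: θ_0 = M_Y·5.267/EI, so M_Y = 368.3/5.267 = 69.93 kN·m (hogging).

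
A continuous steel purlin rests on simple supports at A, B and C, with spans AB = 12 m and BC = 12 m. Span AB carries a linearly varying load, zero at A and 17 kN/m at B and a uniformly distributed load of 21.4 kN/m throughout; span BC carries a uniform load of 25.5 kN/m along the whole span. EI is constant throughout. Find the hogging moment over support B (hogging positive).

Insert a hinge at B; M_B is the redundant, and each span becomes simply supported.
Rotations at B on the released spans (each span's end-slope, ×1/EI):
  span AB: triangular load, peak 17: w₀L³/(45EI) = 652.8/EI
  span AB: UDL 21.4: wL³/(24EI) = 1541/EI
  span BC: UDL 25.5: wL³/(24EI) = 1836/EI
  relative rotation θ_0 = (2194 + 1836)/EI = 4030/EI
A unit hogging moment at B produces rotation L₁/(3EI) + L₂/(3EI) = 8/EI.
Compatibility: M_B·(L₁+L₂)/(3EI) = θ_0, giving M_B = 503.7 kN·m (hogging).

M_B = 503.7 kN·m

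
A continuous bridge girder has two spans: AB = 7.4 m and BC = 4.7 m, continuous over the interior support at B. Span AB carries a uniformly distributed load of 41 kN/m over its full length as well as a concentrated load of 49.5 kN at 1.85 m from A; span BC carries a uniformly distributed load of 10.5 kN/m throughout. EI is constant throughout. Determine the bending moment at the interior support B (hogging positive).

M_B = 209.1 kN·m

Take M_B as the redundant. Released structure: two simple spans AB and BC with a hinge at B.
End slopes at the hinge B, treating each span as simply supported:
  span AB: UDL 41: wL³/(24EI) = 692.3/EI
  span AB: point load 49.5 at a = 1.85: Pab(L + a)/(6LEI) = 105.9/EI
  span BC: UDL 10.5: wL³/(24EI) = 45.42/EI
  relative rotation θ_0 = (798.1 + 45.42)/EI = 843.6/EI
A unit hogging moment at B produces rotation L₁/(3EI) + L₂/(3EI) = 4.033/EI.
Compatibility: M_B·(L₁+L₂)/(3EI) = θ_0, giving M_B = 209.1 kN·m (hogging).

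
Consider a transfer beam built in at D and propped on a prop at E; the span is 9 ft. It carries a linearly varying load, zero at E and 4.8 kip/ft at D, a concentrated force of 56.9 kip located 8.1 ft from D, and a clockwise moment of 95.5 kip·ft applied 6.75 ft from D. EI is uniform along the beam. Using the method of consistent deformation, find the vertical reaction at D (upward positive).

R_D = 10.86 kip

Release the roller at E. Primary structure: cantilever fixed at D.
Downward deflection at the released point E due to the loads:
  triangular load, peak 4.8 at the fixed end: w₀L⁴/(30EI) = 1050/EI
  point load 56.9 at a = 8.1: Pa²(3L − a)/(6EI) = 11760/EI
  clockwise couple 95.5 at a = 6.75: M₀a(2L − a)/(2EI) = 3626/EI
  δ_0 = 16435/EI
Tip deflection under a unit load at E: L³/(3EI) = 243/EI.
The prop prevents deflection at E: R_E = δ_0/δ_{EE} = 16435/243 = 67.64 kip.
Vertical equilibrium: R_D = ΣP − R_E = 78.5 − 67.64 = 10.86 kip.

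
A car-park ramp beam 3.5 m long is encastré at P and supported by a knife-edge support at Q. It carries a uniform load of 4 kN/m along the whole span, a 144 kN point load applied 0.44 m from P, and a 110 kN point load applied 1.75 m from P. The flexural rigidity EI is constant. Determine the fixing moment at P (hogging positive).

M_P = 130.2 kN·m

Release the roller at Q. Primary structure: cantilever fixed at P.
Deflection at Q on the released cantilever, summing each load's contribution:
  UDL 4: wL⁴/(8EI) = 75.03/EI
  point load 144 at a = 0.44: Pa²(3L − a)/(6EI) = 46.74/EI
  point load 110 at a = 1.75: Pa²(3L − a)/(6EI) = 491.3/EI
  δ_0 = 613.1/EI
Flexibility coefficient — unit upward force at Q: δ_{QQ} = L³/(3EI) = 14.29/EI.
The prop prevents deflection at Q: R_Q = δ_0/δ_{QQ} = 613.1/14.29 = 42.9 kN.
Moment equilibrium about P: M_P = Σ(load moments about P) − R_Q·L = 280.4 − 42.9×3.5 = 130.2 kN·m.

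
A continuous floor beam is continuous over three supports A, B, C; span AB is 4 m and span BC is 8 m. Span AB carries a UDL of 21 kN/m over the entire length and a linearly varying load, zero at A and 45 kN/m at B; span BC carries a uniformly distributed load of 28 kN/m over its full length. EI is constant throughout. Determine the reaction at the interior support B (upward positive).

Take M_B as the redundant. Released structure: two simple spans AB and BC with a hinge at B.
End slopes at the hinge B, treating each span as simply supported:
  span AB: UDL 21: wL³/(24EI) = 56/EI
  span AB: triangular load, peak 45: w₀L³/(45EI) = 64/EI
  span BC: UDL 28: wL³/(24EI) = 597.3/EI
  relative rotation θ_0 = (120 + 597.3)/EI = 717.3/EI
A unit hogging moment at B produces rotation L₁/(3EI) + L₂/(3EI) = 4/EI.
Compatibility: M_B·(L₁+L₂)/(3EI) = θ_0, giving M_B = 179.3 kN·m (hogging).
Span AB, ΣM about A with M_B applied at B: R_B^{AB}·4 = 408 + 179.3, so R_B^{AB} = 146.8 kN and R_A = 174 − 146.8 = 27.17 kN.
Span BC, ΣM about C: R_B^{BC}·8 = 896 + 179.3, so R_B^{BC} = 134.4 kN and R_C = 224 − 134.4 = 89.58 kN.
R_B = 146.8 + 134.4 = 281.2 kN.

R_B = 281.2 kN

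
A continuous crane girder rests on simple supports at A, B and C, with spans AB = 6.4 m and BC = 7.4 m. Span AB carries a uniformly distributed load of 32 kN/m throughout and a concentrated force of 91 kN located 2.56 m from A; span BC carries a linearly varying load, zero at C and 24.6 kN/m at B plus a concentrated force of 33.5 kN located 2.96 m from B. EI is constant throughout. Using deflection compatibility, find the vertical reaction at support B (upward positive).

Insert a hinge at B; M_B is the redundant, and each span becomes simply supported.
Rotations at B on the released spans (each span's end-slope, ×1/EI):
  span AB: UDL 32: wL³/(24EI) = 349.5/EI
  span AB: point load 91 at a = 2.56: Pab(L + a)/(6LEI) = 208.7/EI
  span BC: triangular load, peak 24.6: w₀L³/(45EI) = 221.5/EI
  span BC: point load 33.5 at a = 2.96: Pab(L + b)/(6LEI) = 117.4/EI
  relative rotation θ_0 = (558.3 + 338.9)/EI = 897.2/EI
A unit hogging moment at B produces rotation L₁/(3EI) + L₂/(3EI) = 4.6/EI.
Compatibility: M_B·(L₁+L₂)/(3EI) = θ_0, giving M_B = 195 kN·m (hogging).
Span AB, ΣM about A with M_B applied at B: R_B^{AB}·6.4 = 888.3 + 195, so R_B^{AB} = 169.3 kN and R_A = 295.8 − 169.3 = 126.5 kN.
Span BC, ΣM about C: R_B^{BC}·7.4 = 597.8 + 195, so R_B^{BC} = 107.1 kN and R_C = 124.5 − 107.1 = 17.38 kN.
R_B = 169.3 + 107.1 = 276.4 kN.

R_B = 276.4 kN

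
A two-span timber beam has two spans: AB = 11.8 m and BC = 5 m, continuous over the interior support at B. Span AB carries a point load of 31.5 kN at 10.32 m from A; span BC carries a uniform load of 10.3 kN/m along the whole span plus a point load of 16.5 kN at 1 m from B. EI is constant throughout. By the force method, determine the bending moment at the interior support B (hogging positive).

Release continuity at B by inserting a hinge; the redundant is the internal moment M_B. The primary structure is two simply-supported spans AB and BC.
End slopes at the hinge B, treating each span as simply supported:
  span AB: point load 31.5 at a = 10.32: Pab(L + a)/(6LEI) = 150.3/EI
  span BC: UDL 10.3: wL³/(24EI) = 53.65/EI
  span BC: point load 16.5 at a = 1: Pab(L + b)/(6LEI) = 19.8/EI
  relative rotation θ_0 = (150.3 + 73.45)/EI = 223.8/EI
A unit hogging moment at B produces rotation L₁/(3EI) + L₂/(3EI) = 5.6/EI.
Slope continuity at B: θ_0 = M_B·5.6/EI, so M_B = 223.8/5.6 = 39.96 kN·m (hogging).

M_B = 39.96 kN·m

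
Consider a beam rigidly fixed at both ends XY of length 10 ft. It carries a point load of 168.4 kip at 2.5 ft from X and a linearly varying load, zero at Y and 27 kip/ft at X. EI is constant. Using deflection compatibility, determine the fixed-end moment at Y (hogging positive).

M_Y = 168.9 kip·ft

Release both end moments; the primary structure is a simply-supported span XY with redundants M_X and M_Y.
End rotations of the released simple span under the applied load (×1/EI):
  at X: point load 168.4 at a = 2.5: Pab(L + b)/(6LEI) = 920.9/EI
  at Y: point load 168.4 at a = 2.5: Pab(L + a)/(6LEI) = 657.8/EI
  at X: triangular load, peak 27: w₀L³/(45EI) = 600/EI
  at Y: triangular load, peak 27: 7w₀L³/(360EI) = 525/EI
  θ_X0 = 1521/EI,  θ_Y0 = 1183/EI
Flexibility coefficients: a unit moment at one end gives L/(3EI) there and L/(6EI) at the far end, so f₁₁ = f₂₂ = 3.333/EI and f₁₂ = f₂₁ = 1.667/EI.
Compatibility — zero rotation at each built-in end:
  3.333 M_X + 1.667 M_Y = 1521
  1.667 M_X + 3.333 M_Y = 1183
Solving the pair gives M_X = 371.8 kip·ft and M_Y = 168.9 kip·ft (hogging).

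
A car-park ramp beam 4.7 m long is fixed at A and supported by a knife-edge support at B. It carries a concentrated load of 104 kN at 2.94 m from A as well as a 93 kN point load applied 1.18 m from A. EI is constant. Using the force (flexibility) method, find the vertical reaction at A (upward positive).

R_A = 140.6 kN

Release the roller at B. Primary structure: cantilever fixed at A.
Primary-structure tip deflection at B by superposition:
  point load 104 at a = 2.94: Pa²(3L − a)/(6EI) = 1672/EI
  point load 93 at a = 1.18: Pa²(3L − a)/(6EI) = 278.8/EI
  δ_0 = 1951/EI
Tip deflection under a unit load at B: L³/(3EI) = 34.61/EI.
Compatibility at B: δ_0 − R_B·δ_{BB} = 0, so R_B = 1951/34.61 = 56.37 kN.
Vertical equilibrium: R_A = ΣP − R_B = 197 − 56.37 = 140.6 kN.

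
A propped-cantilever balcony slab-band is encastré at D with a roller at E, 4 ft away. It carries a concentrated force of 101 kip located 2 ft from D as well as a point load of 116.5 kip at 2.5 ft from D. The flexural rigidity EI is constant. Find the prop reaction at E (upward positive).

R_E = 85.6 kip

Release the roller at E. Primary structure: cantilever fixed at D.
Primary-structure tip deflection at E by superposition:
  point load 101 at a = 2: Pa²(3L − a)/(6EI) = 673.3/EI
  point load 116.5 at a = 2.5: Pa²(3L − a)/(6EI) = 1153/EI
  δ_0 = 1826/EI
Flexibility coefficient — unit upward force at E: δ_{EE} = L³/(3EI) = 21.33/EI.
Compatibility at E: δ_0 − R_E·δ_{EE} = 0, so R_E = 1826/21.33 = 85.6 kip.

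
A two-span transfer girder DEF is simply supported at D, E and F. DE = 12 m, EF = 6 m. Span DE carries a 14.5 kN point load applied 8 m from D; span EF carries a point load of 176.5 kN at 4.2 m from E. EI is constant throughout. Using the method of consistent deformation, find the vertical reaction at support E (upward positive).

R_E = 80.03 kN

Release continuity at E by inserting a hinge; the redundant is the internal moment M_E. The primary structure is two simply-supported spans DE and EF.
End slopes at the hinge E, treating each span as simply supported:
  span DE: point load 14.5 at a = 8: Pab(L + a)/(6LEI) = 128.9/EI
  span EF: point load 176.5 at a = 4.2: Pab(L + b)/(6LEI) = 289.1/EI
  relative rotation θ_0 = (128.9 + 289.1)/EI = 418/EI
A unit hogging moment at E produces rotation L₁/(3EI) + L₂/(3EI) = 6/EI.
Compatibility: M_E·(L₁+L₂)/(3EI) = θ_0, giving M_E = 69.67 kN·m (hogging).
Span DE, ΣM about D with M_E applied at E: R_E^{DE}·12 = 116 + 69.67, so R_E^{DE} = 15.47 kN and R_D = 14.5 − 15.47 = -0.9722 kN.
Span EF, ΣM about F: R_E^{EF}·6 = 317.7 + 69.67, so R_E^{EF} = 64.56 kN and R_F = 176.5 − 64.56 = 111.9 kN.
R_E = 15.47 + 64.56 = 80.03 kN.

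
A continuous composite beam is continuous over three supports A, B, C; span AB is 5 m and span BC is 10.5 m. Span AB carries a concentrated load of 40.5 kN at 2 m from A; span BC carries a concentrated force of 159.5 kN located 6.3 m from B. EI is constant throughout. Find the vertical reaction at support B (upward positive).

Insert a hinge at B; M_B is the redundant, and each span becomes simply supported.
Discontinuity in slope at B on the released structure — sum the simple-span end rotations:
  span AB: point load 40.5 at a = 2: Pab(L + a)/(6LEI) = 56.7/EI
  span BC: point load 159.5 at a = 6.3: Pab(L + b)/(6LEI) = 984.8/EI
  relative rotation θ_0 = (56.7 + 984.8)/EI = 1041/EI
A unit hogging moment at B produces rotation L₁/(3EI) + L₂/(3EI) = 5.167/EI.
Slope continuity at B: θ_0 = M_B·5.167/EI, so M_B = 1041/5.167 = 201.6 kN·m (hogging).
Span AB, ΣM about A with M_B applied at B: R_B^{AB}·5 = 81 + 201.6, so R_B^{AB} = 56.51 kN and R_A = 40.5 − 56.51 = -16.01 kN.
Span BC, ΣM about C: R_B^{BC}·10.5 = 669.9 + 201.6, so R_B^{BC} = 83 kN and R_C = 159.5 − 83 = 76.5 kN.
R_B = 56.51 + 83 = 139.5 kN.

R_B = 139.5 kN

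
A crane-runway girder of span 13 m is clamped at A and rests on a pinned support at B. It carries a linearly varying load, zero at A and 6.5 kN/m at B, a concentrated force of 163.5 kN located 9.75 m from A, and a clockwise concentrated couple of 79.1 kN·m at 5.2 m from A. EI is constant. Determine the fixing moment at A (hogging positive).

Release the roller at B. Primary structure: cantilever fixed at A.
Primary-structure tip deflection at B by superposition:
  triangular load, peak 6.5 at the free end: 11w₀L⁴/(120EI) = 17018/EI
  point load 163.5 at a = 9.75: Pa²(3L − a)/(6EI) = 75771/EI
  clockwise couple 79.1 at a = 5.2: M₀a(2L − a)/(2EI) = 4278/EI
  δ_0 = 97066/EI
Tip deflection under a unit load at B: L³/(3EI) = 732.3/EI.
Compatibility at B: δ_0 − R_B·δ_{BB} = 0, so R_B = 97066/732.3 = 132.5 kN.
Moment equilibrium about A: M_A = Σ(load moments about A) − R_B·L = 2039 − 132.5×13 = 316.3 kN·m.

M_A = 316.3 kN·m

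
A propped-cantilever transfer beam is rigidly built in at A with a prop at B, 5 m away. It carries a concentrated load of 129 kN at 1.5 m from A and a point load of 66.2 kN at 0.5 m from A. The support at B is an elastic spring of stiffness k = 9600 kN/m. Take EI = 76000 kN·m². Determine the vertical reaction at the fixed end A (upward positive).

Take the reaction at B as the redundant and release it; the primary structure is a cantilever fixed at A.
Free-end deflection of the primary structure under the applied loading (downward +):
  point load 129 at a = 1.5: Pa²(3L − a)/(6EI) = 653.1/EI
  point load 66.2 at a = 0.5: Pa²(3L − a)/(6EI) = 40/EI
  δ_0 = 693.1/EI
Tip deflection under a unit load at B: L³/(3EI) = 41.67/EI.
With EI = 76000 kN·m²: δ_0 = 0.009119 m and δ_{BB} = 0.000548 m/kN.
Compatibility — the spring shortens by R_B/k under the reaction it provides: δ_0 − R_B·δ_{BB} = R_B/k. With 1/k = 0.000104 m/kN, R_B = δ_0 / (δ_{BB} + 1/k) = 0.009119 / (0.000548 + 0.000104) = 13.98 kN.
Vertical equilibrium: R_A = ΣP − R_B = 195.2 − 13.98 = 181.2 kN.

R_A = 181.2 kN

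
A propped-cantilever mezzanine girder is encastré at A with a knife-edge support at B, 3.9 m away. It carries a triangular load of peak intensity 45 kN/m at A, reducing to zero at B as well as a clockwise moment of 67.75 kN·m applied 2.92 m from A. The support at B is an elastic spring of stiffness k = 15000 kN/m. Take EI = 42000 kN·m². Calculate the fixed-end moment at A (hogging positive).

Choose R_B as the redundant. The primary structure is the cantilever fixed at A.
Primary-structure tip deflection at B by superposition:
  triangular load, peak 45 at the fixed end: w₀L⁴/(30EI) = 347/EI
  clockwise couple 67.75 at a = 2.92: M₀a(2L − a)/(2EI) = 482.7/EI
  δ_0 = 829.7/EI
Tip deflection under a unit load at B: L³/(3EI) = 19.77/EI.
With EI = 42000 kN·m²: δ_0 = 0.019755 m and δ_{BB} = 0.000471 m/kN.
Compatibility — the spring shortens by R_B/k under the reaction it provides: δ_0 − R_B·δ_{BB} = R_B/k. With 1/k = 0.000067 m/kN, R_B = δ_0 / (δ_{BB} + 1/k) = 0.019755 / (0.000471 + 0.000067) = 36.76 kN.
Moment equilibrium about A: M_A = Σ(load moments about A) − R_B·L = 181.8 − 36.76×3.9 = 38.47 kN·m.

M_A = 38.47 kN·m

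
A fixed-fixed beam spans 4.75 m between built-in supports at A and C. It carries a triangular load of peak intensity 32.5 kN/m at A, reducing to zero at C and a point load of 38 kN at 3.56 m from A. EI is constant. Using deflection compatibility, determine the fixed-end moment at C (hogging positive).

M_C = 49.84 kN·m

Take the two fixed-end moments M_A, M_C as redundants; the released structure is the simple span AC.
End rotations of the released simple span under the applied load (×1/EI):
  at A: triangular load, peak 32.5: w₀L³/(45EI) = 77.4/EI
  at C: triangular load, peak 32.5: 7w₀L³/(360EI) = 67.73/EI
  at A: point load 38 at a = 3.56: Pab(L + b)/(6LEI) = 33.55/EI
  at C: point load 38 at a = 3.56: Pab(L + a)/(6LEI) = 46.94/EI
  θ_A0 = 111/EI,  θ_C0 = 114.7/EI
Flexibility coefficients: a unit moment at one end gives L/(3EI) there and L/(6EI) at the far end, so f₁₁ = f₂₂ = 1.583/EI and f₁₂ = f₂₁ = 0.7917/EI.
Compatibility — zero rotation at each built-in end:
  1.583 M_A + 0.7917 M_C = 111
  0.7917 M_A + 1.583 M_C = 114.7
Solving the pair gives M_A = 45.15 kN·m and M_C = 49.84 kN·m (hogging).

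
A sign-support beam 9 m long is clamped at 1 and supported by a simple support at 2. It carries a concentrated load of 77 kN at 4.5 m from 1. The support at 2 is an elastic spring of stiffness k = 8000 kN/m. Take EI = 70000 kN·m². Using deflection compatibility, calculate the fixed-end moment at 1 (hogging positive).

Take the reaction at 2 as the redundant and release it; the primary structure is a cantilever fixed at 1.
Deflection at 2 on the released cantilever, summing each load's contribution:
  point load 77 at a = 4.5: Pa²(3L − a)/(6EI) = 5847/EI
Tip deflection under a unit load at 2: L³/(3EI) = 243/EI.
With EI = 70000 kN·m²: δ_0 = 0.083531 m and δ_{22} = 0.003471 m/kN.
Compatibility — the spring shortens by R_2/k under the reaction it provides: δ_0 − R_2·δ_{22} = R_2/k. With 1/k = 0.000125 m/kN, R_2 = δ_0 / (δ_{22} + 1/k) = 0.083531 / (0.003471 + 0.000125) = 23.23 kN.
Moment equilibrium about 1: M_1 = Σ(load moments about 1) − R_2·L = 346.5 − 23.23×9 = 137.5 kN·m.

M_1 = 137.5 kN·m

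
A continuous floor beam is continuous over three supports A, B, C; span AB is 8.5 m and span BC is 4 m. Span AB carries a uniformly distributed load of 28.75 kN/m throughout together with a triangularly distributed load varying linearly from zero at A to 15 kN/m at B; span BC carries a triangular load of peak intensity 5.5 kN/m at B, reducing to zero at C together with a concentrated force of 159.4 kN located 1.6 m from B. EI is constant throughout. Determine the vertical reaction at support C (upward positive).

Release continuity at B by inserting a hinge; the redundant is the internal moment M_B. The primary structure is two simply-supported spans AB and BC.
Discontinuity in slope at B on the released structure — sum the simple-span end rotations:
  span AB: UDL 28.75: wL³/(24EI) = 735.7/EI
  span AB: triangular load, peak 15: w₀L³/(45EI) = 204.7/EI
  span BC: triangular load, peak 5.5: w₀L³/(45EI) = 7.822/EI
  span BC: point load 159.4 at a = 1.6: Pab(L + b)/(6LEI) = 163.2/EI
  relative rotation θ_0 = (940.4 + 171)/EI = 1111/EI
A unit hogging moment at B produces rotation L₁/(3EI) + L₂/(3EI) = 4.167/EI.
Slope continuity at B: θ_0 = M_B·4.167/EI, so M_B = 1111/4.167 = 266.7 kN·m (hogging).
Span BC, ΣM about C: R_B^{BC}·4 = 411.9 + 266.7, so R_B^{BC} = 169.7 kN and R_C = 170.4 − 169.7 = 0.7411 kN.

R_C = 0.7411 kN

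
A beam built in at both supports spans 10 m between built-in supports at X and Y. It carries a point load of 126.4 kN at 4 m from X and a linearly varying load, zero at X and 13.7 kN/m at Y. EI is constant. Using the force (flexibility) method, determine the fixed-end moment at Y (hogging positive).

M_Y = 189.8 kN·m

Take the two fixed-end moments M_X, M_Y as redundants; the released structure is the simple span XY.
On the primary (simply-supported) span, the end slopes from the loading are:
  at X: point load 126.4 at a = 4: Pab(L + b)/(6LEI) = 809/EI
  at Y: point load 126.4 at a = 4: Pab(L + a)/(6LEI) = 707.8/EI
  at X: triangular load, peak 13.7: 7w₀L³/(360EI) = 266.4/EI
  at Y: triangular load, peak 13.7: w₀L³/(45EI) = 304.4/EI
  θ_X0 = 1075/EI,  θ_Y0 = 1012/EI
Flexibility coefficients: a unit moment at one end gives L/(3EI) there and L/(6EI) at the far end, so f₁₁ = f₂₂ = 3.333/EI and f₁₂ = f₂₁ = 1.667/EI.
Compatibility — zero rotation at each built-in end:
  3.333 M_X + 1.667 M_Y = 1075
  1.667 M_X + 3.333 M_Y = 1012
Solving the pair gives M_X = 227.7 kN·m and M_Y = 189.8 kN·m (hogging).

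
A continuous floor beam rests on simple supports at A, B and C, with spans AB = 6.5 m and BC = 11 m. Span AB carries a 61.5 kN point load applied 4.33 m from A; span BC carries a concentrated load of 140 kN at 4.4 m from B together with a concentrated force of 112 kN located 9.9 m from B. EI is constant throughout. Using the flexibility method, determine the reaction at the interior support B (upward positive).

R_B = 197.8 kN

Release continuity at B by inserting a hinge; the redundant is the internal moment M_B. The primary structure is two simply-supported spans AB and BC.
End slopes at the hinge B, treating each span as simply supported:
  span AB: point load 61.5 at a = 4.33: Pab(L + a)/(6LEI) = 160.5/EI
  span BC: point load 140 at a = 4.4: Pab(L + b)/(6LEI) = 1084/EI
  span BC: point load 112 at a = 9.9: Pab(L + b)/(6LEI) = 223.6/EI
  relative rotation θ_0 = (160.5 + 1308)/EI = 1468/EI
A unit hogging moment at B produces rotation L₁/(3EI) + L₂/(3EI) = 5.833/EI.
Slope continuity at B: θ_0 = M_B·5.833/EI, so M_B = 1468/5.833 = 251.7 kN·m (hogging).
Span AB, ΣM about A with M_B applied at B: R_B^{AB}·6.5 = 266.3 + 251.7, so R_B^{AB} = 79.69 kN and R_A = 61.5 − 79.69 = -18.19 kN.
Span BC, ΣM about C: R_B^{BC}·11 = 1047 + 251.7, so R_B^{BC} = 118.1 kN and R_C = 252 − 118.1 = 133.9 kN.
R_B = 79.69 + 118.1 = 197.8 kN.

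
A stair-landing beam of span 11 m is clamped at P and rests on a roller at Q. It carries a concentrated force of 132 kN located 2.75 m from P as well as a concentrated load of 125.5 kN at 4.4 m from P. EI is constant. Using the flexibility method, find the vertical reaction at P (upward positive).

R_P = 220.1 kN

Release the roller at Q. Primary structure: cantilever fixed at P.
Primary-structure tip deflection at Q by superposition:
  point load 132 at a = 2.75: Pa²(3L − a)/(6EI) = 5033/EI
  point load 125.5 at a = 4.4: Pa²(3L − a)/(6EI) = 11581/EI
  δ_0 = 16614/EI
Tip deflection under a unit load at Q: L³/(3EI) = 443.7/EI.
Compatibility at Q: δ_0 − R_Q·δ_{QQ} = 0, so R_Q = 16614/443.7 = 37.45 kN.
Vertical equilibrium: R_P = ΣP − R_Q = 257.5 − 37.45 = 220.1 kN.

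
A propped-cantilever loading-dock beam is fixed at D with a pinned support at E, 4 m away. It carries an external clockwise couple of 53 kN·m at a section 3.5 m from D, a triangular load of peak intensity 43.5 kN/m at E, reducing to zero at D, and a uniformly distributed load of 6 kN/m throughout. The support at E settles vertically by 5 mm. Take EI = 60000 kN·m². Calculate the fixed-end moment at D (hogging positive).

Choose R_E as the redundant. The primary structure is the cantilever fixed at D.
Deflection at E on the released cantilever, summing each load's contribution:
  clockwise couple 53 at a = 3.5: M₀a(2L − a)/(2EI) = 417.4/EI
  triangular load, peak 43.5 at the free end: 11w₀L⁴/(120EI) = 1021/EI
  UDL 6: wL⁴/(8EI) = 192/EI
  δ_0 = 1630/EI
Flexibility coefficient — unit upward force at E: δ_{EE} = L³/(3EI) = 21.33/EI.
With EI = 60000 kN·m²: δ_0 = 0.02717 m and δ_{EE} = 0.000356 m/kN.
Compatibility — the beam at E must follow the support down by 0.005 m: δ_0 − R_E·δ_{EE} = 0.005, so R_E = (0.02717 − 0.005)/0.000356 = 62.35 kN.
Moment equilibrium about D: M_D = Σ(load moments about D) − R_E·L = 333 − 62.35×4 = 83.59 kN·m.

M_D = 83.59 kN·m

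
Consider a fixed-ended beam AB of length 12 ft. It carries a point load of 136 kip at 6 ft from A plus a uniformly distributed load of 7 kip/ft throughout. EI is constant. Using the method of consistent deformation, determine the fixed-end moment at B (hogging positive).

M_B = 288 kip·ft

Release both end moments; the primary structure is a simply-supported span AB with redundants M_A and M_B.
End rotations of the released simple span under the applied load (×1/EI):
  at A: point load 136 at a = 6: Pab(L + b)/(6LEI) = 1224/EI
  at B: point load 136 at a = 6: Pab(L + a)/(6LEI) = 1224/EI
  at A: UDL 7: wL³/(24EI) = 504/EI
  at B: UDL 7: wL³/(24EI) = 504/EI
  θ_A0 = 1728/EI,  θ_B0 = 1728/EI
Flexibility coefficients: a unit moment at one end gives L/(3EI) there and L/(6EI) at the far end, so f₁₁ = f₂₂ = 4/EI and f₁₂ = f₂₁ = 2/EI.
Compatibility — zero rotation at each built-in end:
  4 M_A + 2 M_B = 1728
  2 M_A + 4 M_B = 1728
Solving the pair gives M_A = 288 kip·ft and M_B = 288 kip·ft (hogging).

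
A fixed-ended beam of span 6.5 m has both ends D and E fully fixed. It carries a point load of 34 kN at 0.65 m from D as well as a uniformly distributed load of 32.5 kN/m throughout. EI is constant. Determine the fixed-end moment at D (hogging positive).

Release both end moments; the primary structure is a simply-supported span DE with redundants M_D and M_E.
Simple-span end rotations at D and E under the given loads:
  at D: point load 34 at a = 0.65: Pab(L + b)/(6LEI) = 40.94/EI
  at E: point load 34 at a = 0.65: Pab(L + a)/(6LEI) = 23.7/EI
  at D: UDL 32.5: wL³/(24EI) = 371.9/EI
  at E: UDL 32.5: wL³/(24EI) = 371.9/EI
  θ_D0 = 412.8/EI,  θ_E0 = 395.6/EI
Flexibility coefficients: a unit moment at one end gives L/(3EI) there and L/(6EI) at the far end, so f₁₁ = f₂₂ = 2.167/EI and f₁₂ = f₂₁ = 1.083/EI.
Compatibility — zero rotation at each built-in end:
  2.167 M_D + 1.083 M_E = 412.8
  1.083 M_D + 2.167 M_E = 395.6
Solving the pair gives M_D = 132.3 kN·m and M_E = 116.4 kN·m (hogging).

M_D = 132.3 kN·m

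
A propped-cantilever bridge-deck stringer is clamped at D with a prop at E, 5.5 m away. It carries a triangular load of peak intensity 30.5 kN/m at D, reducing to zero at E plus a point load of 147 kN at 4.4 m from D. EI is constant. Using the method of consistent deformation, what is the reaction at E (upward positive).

R_E = 120.3 kN

Take the reaction at E as the redundant and release it; the primary structure is a cantilever fixed at D.
Deflection at E on the released cantilever, summing each load's contribution:
  triangular load, peak 30.5 at the fixed end: w₀L⁴/(30EI) = 930.3/EI
  point load 147 at a = 4.4: Pa²(3L − a)/(6EI) = 5739/EI
  δ_0 = 6670/EI
Tip deflection under a unit load at E: L³/(3EI) = 55.46/EI.
Compatibility at E: δ_0 − R_E·δ_{EE} = 0, so R_E = 6670/55.46 = 120.3 kN.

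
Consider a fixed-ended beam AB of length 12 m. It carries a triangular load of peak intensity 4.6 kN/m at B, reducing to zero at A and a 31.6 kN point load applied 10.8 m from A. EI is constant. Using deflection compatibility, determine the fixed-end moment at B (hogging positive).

M_B = 63.84 kN·m

Take the two fixed-end moments M_A, M_B as redundants; the released structure is the simple span AB.
End rotations of the released simple span under the applied load (×1/EI):
  at A: triangular load, peak 4.6: 7w₀L³/(360EI) = 154.6/EI
  at B: triangular load, peak 4.6: w₀L³/(45EI) = 176.6/EI
  at A: point load 31.6 at a = 10.8: Pab(L + b)/(6LEI) = 75.08/EI
  at B: point load 31.6 at a = 10.8: Pab(L + a)/(6LEI) = 129.7/EI
  θ_A0 = 229.6/EI,  θ_B0 = 306.3/EI
Flexibility coefficients: a unit moment at one end gives L/(3EI) there and L/(6EI) at the far end, so f₁₁ = f₂₂ = 4/EI and f₁₂ = f₂₁ = 2/EI.
Compatibility — zero rotation at each built-in end:
  4 M_A + 2 M_B = 229.6
  2 M_A + 4 M_B = 306.3
Solving the pair gives M_A = 25.49 kN·m and M_B = 63.84 kN·m (hogging).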